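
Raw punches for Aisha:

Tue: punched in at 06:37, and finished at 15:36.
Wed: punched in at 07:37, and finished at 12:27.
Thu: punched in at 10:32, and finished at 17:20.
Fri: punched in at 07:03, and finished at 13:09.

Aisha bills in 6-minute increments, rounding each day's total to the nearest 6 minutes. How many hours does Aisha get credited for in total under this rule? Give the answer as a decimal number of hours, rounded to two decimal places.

Tue: 06:37–15:36 = 8 h 59 min → rounds to 9 h 0 min
Wed: 07:37–12:27 = 4 h 50 min → rounds to 4 h 48 min
Thu: 10:32–17:20 = 6 h 48 min → rounds to 6 h 48 min
Fri: 07:03–13:09 = 6 h 6 min → rounds to 6 h 6 min
Total credited: 26 h 42 min.

26.70 hours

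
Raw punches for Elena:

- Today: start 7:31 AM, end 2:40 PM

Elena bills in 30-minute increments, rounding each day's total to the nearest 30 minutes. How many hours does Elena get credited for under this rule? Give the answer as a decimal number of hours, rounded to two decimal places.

7.00 hours

Today: 7:31 AM–2:40 PM = 7 h 9 min → rounds to 7 h 0 min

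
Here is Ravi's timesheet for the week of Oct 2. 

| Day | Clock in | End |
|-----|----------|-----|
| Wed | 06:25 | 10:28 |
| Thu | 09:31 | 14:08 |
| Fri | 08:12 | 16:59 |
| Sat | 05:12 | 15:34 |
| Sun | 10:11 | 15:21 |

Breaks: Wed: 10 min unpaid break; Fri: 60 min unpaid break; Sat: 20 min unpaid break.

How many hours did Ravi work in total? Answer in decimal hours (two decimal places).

31.48 hours

Wed: 06:25–10:28 = 4 h 3 min; less 10 min break → 3 h 53 min
Thu: 09:31–14:08 = 4 h 37 min
Fri: 08:12–16:59 = 8 h 47 min; less 60 min break → 7 h 47 min
Sat: 05:12–15:34 = 10 h 22 min; less 20 min break → 10 h 2 min
Sun: 10:11–15:21 = 5 h 10 min
Total: 3 h 53 min + 4 h 37 min + 7 h 47 min + 10 h 2 min + 5 h 10 min = 31 h 29 min.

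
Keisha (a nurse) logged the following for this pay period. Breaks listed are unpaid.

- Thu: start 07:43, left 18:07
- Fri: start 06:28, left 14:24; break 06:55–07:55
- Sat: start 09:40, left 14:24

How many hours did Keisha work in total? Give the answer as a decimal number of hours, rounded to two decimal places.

Thu: 07:43–18:07 = 10 h 24 min
Fri: 06:28–14:24 = 7 h 56 min; less 60 min break → 6 h 56 min
Sat: 09:40–14:24 = 4 h 44 min
Total: 10 h 24 min + 6 h 56 min + 4 h 44 min = 22 h 4 min.

22.07 hours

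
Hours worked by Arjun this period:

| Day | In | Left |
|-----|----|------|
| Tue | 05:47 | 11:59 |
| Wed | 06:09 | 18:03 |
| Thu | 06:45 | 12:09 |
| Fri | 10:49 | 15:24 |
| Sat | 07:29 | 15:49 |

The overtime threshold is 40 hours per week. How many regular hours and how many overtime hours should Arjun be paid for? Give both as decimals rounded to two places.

Regular 36.42 hours, overtime 0.00 hours

Tue: 05:47–11:59 = 6 h 12 min
Wed: 06:09–18:03 = 11 h 54 min
Thu: 06:45–12:09 = 5 h 24 min
Fri: 10:49–15:24 = 4 h 35 min
Sat: 07:29–15:49 = 8 h 20 min
Total worked: 36 h 25 min = 36.42 h.
Threshold 40 h → overtime 0 h 0 min, regular 36 h 25 min.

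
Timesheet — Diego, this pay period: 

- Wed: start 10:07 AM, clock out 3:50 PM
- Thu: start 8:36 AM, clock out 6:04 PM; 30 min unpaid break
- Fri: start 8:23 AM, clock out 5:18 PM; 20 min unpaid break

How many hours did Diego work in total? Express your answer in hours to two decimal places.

Wed: 10:07 AM–3:50 PM = 5 h 43 min
Thu: 8:36 AM–6:04 PM = 9 h 28 min; less 30 min break → 8 h 58 min
Fri: 8:23 AM–5:18 PM = 8 h 55 min; less 20 min break → 8 h 35 min
Total: 5 h 43 min + 8 h 58 min + 8 h 35 min = 23 h 16 min.

23.27 hours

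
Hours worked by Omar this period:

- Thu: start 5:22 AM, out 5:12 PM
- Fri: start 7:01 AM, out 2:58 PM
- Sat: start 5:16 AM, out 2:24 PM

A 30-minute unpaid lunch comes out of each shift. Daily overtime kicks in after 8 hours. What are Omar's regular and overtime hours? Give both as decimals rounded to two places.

Thu: 5:22 AM–5:12 PM = 11 h 50 min; less 30 min break → 11 h 20 min
Fri: 7:01 AM–2:58 PM = 7 h 57 min; less 30 min break → 7 h 27 min
Sat: 5:16 AM–2:24 PM = 9 h 8 min; less 30 min break → 8 h 38 min
Thu reg 8 h 0 min / OT 3 h 20 min; Fri reg 7 h 27 min / OT 0 h 0 min; Sat reg 8 h 0 min / OT 0 h 38 min.
Totals: regular 23 h 27 min, overtime 3 h 58 min.

Regular 23.45 hours, overtime 3.97 hours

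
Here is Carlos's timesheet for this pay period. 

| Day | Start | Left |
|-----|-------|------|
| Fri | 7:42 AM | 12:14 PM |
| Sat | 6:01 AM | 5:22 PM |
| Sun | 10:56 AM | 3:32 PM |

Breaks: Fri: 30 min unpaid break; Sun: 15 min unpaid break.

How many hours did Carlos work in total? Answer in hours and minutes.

19 h 44 min

Fri: 7:42 AM–12:14 PM = 4 h 32 min; less 30 min break → 4 h 2 min
Sat: 6:01 AM–5:22 PM = 11 h 21 min
Sun: 10:56 AM–3:32 PM = 4 h 36 min; less 15 min break → 4 h 21 min
Total: 4 h 2 min + 11 h 21 min + 4 h 21 min = 19 h 44 min.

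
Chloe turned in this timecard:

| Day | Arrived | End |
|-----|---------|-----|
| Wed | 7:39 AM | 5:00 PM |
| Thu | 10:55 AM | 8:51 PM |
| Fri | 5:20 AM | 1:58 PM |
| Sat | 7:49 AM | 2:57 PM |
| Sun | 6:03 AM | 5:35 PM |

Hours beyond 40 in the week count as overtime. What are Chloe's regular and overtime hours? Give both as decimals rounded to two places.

Wed: 7:39 AM–5:00 PM = 9 h 21 min
Thu: 10:55 AM–8:51 PM = 9 h 56 min
Fri: 5:20 AM–1:58 PM = 8 h 38 min
Sat: 7:49 AM–2:57 PM = 7 h 8 min
Sun: 6:03 AM–5:35 PM = 11 h 32 min
Total worked: 46 h 35 min = 46.58 h.
Threshold 40 h → overtime 6 h 35 min, regular 40 h 0 min.

Regular 40.00 hours, overtime 6.58 hours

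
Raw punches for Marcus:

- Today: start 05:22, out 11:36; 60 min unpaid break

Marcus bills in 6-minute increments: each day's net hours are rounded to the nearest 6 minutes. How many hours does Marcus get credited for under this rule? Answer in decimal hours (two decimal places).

5.20 hours

Today: 05:22–11:36 = 6 h 14 min − 60 min = 5 h 14 min → rounds to 5 h 12 min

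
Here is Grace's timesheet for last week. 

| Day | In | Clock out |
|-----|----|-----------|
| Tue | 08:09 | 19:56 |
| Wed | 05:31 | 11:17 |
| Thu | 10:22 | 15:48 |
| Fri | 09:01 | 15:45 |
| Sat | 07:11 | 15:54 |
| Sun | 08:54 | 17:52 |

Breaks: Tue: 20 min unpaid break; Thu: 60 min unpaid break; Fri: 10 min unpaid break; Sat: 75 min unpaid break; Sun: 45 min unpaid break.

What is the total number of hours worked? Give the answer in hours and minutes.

Tue: 08:09–19:56 = 11 h 47 min; less 20 min break → 11 h 27 min
Wed: 05:31–11:17 = 5 h 46 min
Thu: 10:22–15:48 = 5 h 26 min; less 60 min break → 4 h 26 min
Fri: 09:01–15:45 = 6 h 44 min; less 10 min break → 6 h 34 min
Sat: 07:11–15:54 = 8 h 43 min; less 75 min break → 7 h 28 min
Sun: 08:54–17:52 = 8 h 58 min; less 45 min break → 8 h 13 min
Total: 11 h 27 min + 5 h 46 min + 4 h 26 min + 6 h 34 min + 7 h 28 min + 8 h 13 min = 43 h 54 min.

43 h 54 min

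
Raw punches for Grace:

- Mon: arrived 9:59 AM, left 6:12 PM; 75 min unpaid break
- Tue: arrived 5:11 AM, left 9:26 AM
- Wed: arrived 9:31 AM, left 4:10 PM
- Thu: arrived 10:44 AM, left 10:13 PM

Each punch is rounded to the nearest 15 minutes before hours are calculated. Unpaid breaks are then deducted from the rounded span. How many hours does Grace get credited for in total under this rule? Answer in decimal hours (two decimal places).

29.50 hours

Mon: in 9:59 AM→10:00 AM, out 6:12 PM→6:15 PM; 8 h 15 min − 75 min = 7 h 0 min
Tue: in 5:11 AM→5:15 AM, out 9:26 AM→9:30 AM; 4 h 15 min
Wed: in 9:31 AM→9:30 AM, out 4:10 PM→4:15 PM; 6 h 45 min
Thu: in 10:44 AM→10:45 AM, out 10:13 PM→10:15 PM; 11 h 30 min
Total credited: 29 h 30 min.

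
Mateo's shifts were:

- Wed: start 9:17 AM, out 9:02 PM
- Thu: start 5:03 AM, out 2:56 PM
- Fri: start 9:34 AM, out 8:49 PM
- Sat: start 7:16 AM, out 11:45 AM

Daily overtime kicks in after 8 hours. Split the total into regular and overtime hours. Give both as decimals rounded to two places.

Wed: 9:17 AM–9:02 PM = 11 h 45 min
Thu: 5:03 AM–2:56 PM = 9 h 53 min
Fri: 9:34 AM–8:49 PM = 11 h 15 min
Sat: 7:16 AM–11:45 AM = 4 h 29 min
Wed reg 8 h 0 min / OT 3 h 45 min; Thu reg 8 h 0 min / OT 1 h 53 min; Fri reg 8 h 0 min / OT 3 h 15 min; Sat reg 4 h 29 min / OT 0 h 0 min.
Totals: regular 28 h 29 min, overtime 8 h 53 min.

Regular 28.48 hours, overtime 8.88 hours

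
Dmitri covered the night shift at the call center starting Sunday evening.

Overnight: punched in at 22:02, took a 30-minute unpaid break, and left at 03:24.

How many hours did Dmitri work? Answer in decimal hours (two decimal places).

Overnight: 22:02 → midnight = 1 h 58 min; midnight → 03:24 = 3 h 24 min; span 5 h 22 min; less 30 min break → 4 h 52 min

4.87 hours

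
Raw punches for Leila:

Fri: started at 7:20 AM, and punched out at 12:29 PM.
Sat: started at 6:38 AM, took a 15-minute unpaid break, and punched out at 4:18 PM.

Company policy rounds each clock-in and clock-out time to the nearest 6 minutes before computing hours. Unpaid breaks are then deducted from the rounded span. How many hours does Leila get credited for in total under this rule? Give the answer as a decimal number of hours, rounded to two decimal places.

Fri: in 7:20 AM→7:18 AM, out 12:29 PM→12:30 PM; 5 h 12 min
Sat: in 6:38 AM→6:36 AM, out 4:18 PM→4:18 PM; 9 h 42 min − 15 min = 9 h 27 min
Total credited: 14 h 39 min.

14.65 hours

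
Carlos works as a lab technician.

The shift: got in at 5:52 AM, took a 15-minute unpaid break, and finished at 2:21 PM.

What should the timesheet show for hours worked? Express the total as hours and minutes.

8 h 14 min

The shift: 5:52 AM–2:21 PM = 8 h 29 min; less 15 min break → 8 h 14 min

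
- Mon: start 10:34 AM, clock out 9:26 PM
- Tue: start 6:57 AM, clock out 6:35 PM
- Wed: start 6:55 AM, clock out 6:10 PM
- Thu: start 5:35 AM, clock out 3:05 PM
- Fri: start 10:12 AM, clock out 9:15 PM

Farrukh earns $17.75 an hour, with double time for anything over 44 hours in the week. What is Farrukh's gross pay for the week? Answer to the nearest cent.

$1146.65

Mon: 10:34 AM–9:26 PM = 10 h 52 min
Tue: 6:57 AM–6:35 PM = 11 h 38 min
Wed: 6:55 AM–6:10 PM = 11 h 15 min
Thu: 5:35 AM–3:05 PM = 9 h 30 min
Fri: 10:12 AM–9:15 PM = 11 h 3 min
Total worked: 54 h 18 min = 3258 min.
Regular 44 h 0 min = 2640 min at $17.75/h; overtime 10 h 18 min = 618 min at $35.50/h.
Pay = (2640 × $17.75 + 618 × $35.50) ÷ 60 = $1146.65.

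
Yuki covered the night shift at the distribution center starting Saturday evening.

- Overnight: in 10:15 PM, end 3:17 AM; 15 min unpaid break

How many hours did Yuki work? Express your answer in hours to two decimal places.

Overnight: 10:15 PM → midnight = 1 h 45 min; midnight → 3:17 AM = 3 h 17 min; span 5 h 2 min; less 15 min break → 4 h 47 min

4.78 hours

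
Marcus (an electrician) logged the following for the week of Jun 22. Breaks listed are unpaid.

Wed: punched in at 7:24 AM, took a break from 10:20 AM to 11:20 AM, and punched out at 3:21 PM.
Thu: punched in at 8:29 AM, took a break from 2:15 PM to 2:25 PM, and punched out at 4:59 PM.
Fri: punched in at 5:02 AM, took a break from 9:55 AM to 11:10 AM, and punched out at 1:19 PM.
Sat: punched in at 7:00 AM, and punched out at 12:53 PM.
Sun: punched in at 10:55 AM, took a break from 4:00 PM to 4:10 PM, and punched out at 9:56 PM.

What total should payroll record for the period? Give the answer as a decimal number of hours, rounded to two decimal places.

39.05 hours

Wed: 7:24 AM–3:21 PM = 7 h 57 min; less 60 min break → 6 h 57 min
Thu: 8:29 AM–4:59 PM = 8 h 30 min; less 10 min break → 8 h 20 min
Fri: 5:02 AM–1:19 PM = 8 h 17 min; less 75 min break → 7 h 2 min
Sat: 7:00 AM–12:53 PM = 5 h 53 min
Sun: 10:55 AM–9:56 PM = 11 h 1 min; less 10 min break → 10 h 51 min
Total: 6 h 57 min + 8 h 20 min + 7 h 2 min + 5 h 53 min + 10 h 51 min = 39 h 3 min.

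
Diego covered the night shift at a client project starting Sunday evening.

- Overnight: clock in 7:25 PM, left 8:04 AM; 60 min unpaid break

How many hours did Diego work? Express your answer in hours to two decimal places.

11.65 hours

Overnight: 7:25 PM → midnight = 4 h 35 min; midnight → 8:04 AM = 8 h 4 min; span 12 h 39 min; less 60 min break → 11 h 39 min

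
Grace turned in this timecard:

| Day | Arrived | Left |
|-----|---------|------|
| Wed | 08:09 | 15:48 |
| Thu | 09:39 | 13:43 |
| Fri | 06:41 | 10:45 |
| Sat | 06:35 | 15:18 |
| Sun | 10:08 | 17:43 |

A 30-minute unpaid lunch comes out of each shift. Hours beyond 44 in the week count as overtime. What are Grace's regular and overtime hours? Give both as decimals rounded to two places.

Wed: 08:09–15:48 = 7 h 39 min; less 30 min break → 7 h 9 min
Thu: 09:39–13:43 = 4 h 4 min; less 30 min break → 3 h 34 min
Fri: 06:41–10:45 = 4 h 4 min; less 30 min break → 3 h 34 min
Sat: 06:35–15:18 = 8 h 43 min; less 30 min break → 8 h 13 min
Sun: 10:08–17:43 = 7 h 35 min; less 30 min break → 7 h 5 min
Total worked: 29 h 35 min = 29.58 h.
Threshold 44 h → overtime 0 h 0 min, regular 29 h 35 min.

Regular 29.58 hours, overtime 0.00 hours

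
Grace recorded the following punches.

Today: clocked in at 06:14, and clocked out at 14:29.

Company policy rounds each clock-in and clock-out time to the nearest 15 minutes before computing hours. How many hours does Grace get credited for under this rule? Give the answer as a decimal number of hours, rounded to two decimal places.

8.25 hours

Today: in 06:14→06:15, out 14:29→14:30; 8 h 15 min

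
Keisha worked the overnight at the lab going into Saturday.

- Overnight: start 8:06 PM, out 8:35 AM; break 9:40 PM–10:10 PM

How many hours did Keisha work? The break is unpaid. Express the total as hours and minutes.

11 h 59 min

Overnight: 8:06 PM → midnight = 3 h 54 min; midnight → 8:35 AM = 8 h 35 min; span 12 h 29 min; less 30 min break → 11 h 59 min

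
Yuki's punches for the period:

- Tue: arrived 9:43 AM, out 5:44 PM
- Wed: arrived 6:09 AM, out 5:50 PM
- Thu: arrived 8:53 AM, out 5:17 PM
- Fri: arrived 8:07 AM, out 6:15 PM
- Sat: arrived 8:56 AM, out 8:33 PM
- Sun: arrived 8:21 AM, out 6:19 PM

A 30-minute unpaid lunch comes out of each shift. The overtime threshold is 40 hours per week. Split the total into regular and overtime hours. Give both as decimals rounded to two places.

Regular 40.00 hours, overtime 16.82 hours

Tue: 9:43 AM–5:44 PM = 8 h 1 min; less 30 min break → 7 h 31 min
Wed: 6:09 AM–5:50 PM = 11 h 41 min; less 30 min break → 11 h 11 min
Thu: 8:53 AM–5:17 PM = 8 h 24 min; less 30 min break → 7 h 54 min
Fri: 8:07 AM–6:15 PM = 10 h 8 min; less 30 min break → 9 h 38 min
Sat: 8:56 AM–8:33 PM = 11 h 37 min; less 30 min break → 11 h 7 min
Sun: 8:21 AM–6:19 PM = 9 h 58 min; less 30 min break → 9 h 28 min
Total worked: 56 h 49 min = 56.82 h.
Threshold 40 h → overtime 16 h 49 min, regular 40 h 0 min.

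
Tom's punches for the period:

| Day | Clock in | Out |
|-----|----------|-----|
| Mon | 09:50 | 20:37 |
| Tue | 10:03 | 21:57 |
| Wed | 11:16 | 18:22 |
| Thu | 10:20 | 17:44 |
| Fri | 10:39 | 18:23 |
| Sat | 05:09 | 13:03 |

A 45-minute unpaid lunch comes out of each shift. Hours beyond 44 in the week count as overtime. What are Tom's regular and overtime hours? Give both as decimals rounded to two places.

Regular 44.00 hours, overtime 4.32 hours

Mon: 09:50–20:37 = 10 h 47 min; less 45 min break → 10 h 2 min
Tue: 10:03–21:57 = 11 h 54 min; less 45 min break → 11 h 9 min
Wed: 11:16–18:22 = 7 h 6 min; less 45 min break → 6 h 21 min
Thu: 10:20–17:44 = 7 h 24 min; less 45 min break → 6 h 39 min
Fri: 10:39–18:23 = 7 h 44 min; less 45 min break → 6 h 59 min
Sat: 05:09–13:03 = 7 h 54 min; less 45 min break → 7 h 9 min
Total worked: 48 h 19 min = 48.32 h.
Threshold 44 h → overtime 4 h 19 min, regular 44 h 0 min.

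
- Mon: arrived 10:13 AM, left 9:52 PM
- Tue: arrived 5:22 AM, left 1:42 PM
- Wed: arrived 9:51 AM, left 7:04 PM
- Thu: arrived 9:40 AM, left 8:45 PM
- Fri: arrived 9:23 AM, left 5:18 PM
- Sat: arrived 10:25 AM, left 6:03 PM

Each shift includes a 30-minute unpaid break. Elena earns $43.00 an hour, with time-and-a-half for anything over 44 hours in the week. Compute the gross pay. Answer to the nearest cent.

$2461.75

Mon: 10:13 AM–9:52 PM = 11 h 39 min; less 30 min break → 11 h 9 min
Tue: 5:22 AM–1:42 PM = 8 h 20 min; less 30 min break → 7 h 50 min
Wed: 9:51 AM–7:04 PM = 9 h 13 min; less 30 min break → 8 h 43 min
Thu: 9:40 AM–8:45 PM = 11 h 5 min; less 30 min break → 10 h 35 min
Fri: 9:23 AM–5:18 PM = 7 h 55 min; less 30 min break → 7 h 25 min
Sat: 10:25 AM–6:03 PM = 7 h 38 min; less 30 min break → 7 h 8 min
Total worked: 52 h 50 min = 3170 min.
Regular 44 h 0 min = 2640 min at $43.00/h; overtime 8 h 50 min = 530 min at $64.50/h.
Pay = (2640 × $43.00 + 530 × $64.50) ÷ 60 = $2461.75.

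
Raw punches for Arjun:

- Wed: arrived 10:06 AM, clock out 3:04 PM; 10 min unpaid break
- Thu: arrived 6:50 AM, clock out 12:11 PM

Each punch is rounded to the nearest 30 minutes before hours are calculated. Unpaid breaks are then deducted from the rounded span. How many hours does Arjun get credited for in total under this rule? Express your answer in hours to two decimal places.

9.83 hours

Wed: in 10:06 AM→10:00 AM, out 3:04 PM→3:00 PM; 5 h 0 min − 10 min = 4 h 50 min
Thu: in 6:50 AM→7:00 AM, out 12:11 PM→12:00 PM; 5 h 0 min
Total credited: 9 h 50 min.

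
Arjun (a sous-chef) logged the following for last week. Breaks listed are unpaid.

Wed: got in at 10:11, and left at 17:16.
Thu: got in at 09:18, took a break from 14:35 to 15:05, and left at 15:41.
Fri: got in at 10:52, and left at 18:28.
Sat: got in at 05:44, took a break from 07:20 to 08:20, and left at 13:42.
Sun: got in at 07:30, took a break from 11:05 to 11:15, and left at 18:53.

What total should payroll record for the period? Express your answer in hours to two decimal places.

Wed: 10:11–17:16 = 7 h 5 min
Thu: 09:18–15:41 = 6 h 23 min; less 30 min break → 5 h 53 min
Fri: 10:52–18:28 = 7 h 36 min
Sat: 05:44–13:42 = 7 h 58 min; less 60 min break → 6 h 58 min
Sun: 07:30–18:53 = 11 h 23 min; less 10 min break → 11 h 13 min
Total: 7 h 5 min + 5 h 53 min + 7 h 36 min + 6 h 58 min + 11 h 13 min = 38 h 45 min.

38.75 hours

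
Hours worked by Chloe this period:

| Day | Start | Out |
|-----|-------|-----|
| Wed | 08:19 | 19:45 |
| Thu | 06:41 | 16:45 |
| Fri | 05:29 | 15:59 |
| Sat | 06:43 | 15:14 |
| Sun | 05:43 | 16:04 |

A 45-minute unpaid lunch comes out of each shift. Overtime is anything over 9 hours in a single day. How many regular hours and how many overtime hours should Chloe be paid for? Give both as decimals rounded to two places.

Wed: 08:19–19:45 = 11 h 26 min; less 45 min break → 10 h 41 min
Thu: 06:41–16:45 = 10 h 4 min; less 45 min break → 9 h 19 min
Fri: 05:29–15:59 = 10 h 30 min; less 45 min break → 9 h 45 min
Sat: 06:43–15:14 = 8 h 31 min; less 45 min break → 7 h 46 min
Sun: 05:43–16:04 = 10 h 21 min; less 45 min break → 9 h 36 min
Wed reg 9 h 0 min / OT 1 h 41 min; Thu reg 9 h 0 min / OT 0 h 19 min; Fri reg 9 h 0 min / OT 0 h 45 min; Sat reg 7 h 46 min / OT 0 h 0 min; Sun reg 9 h 0 min / OT 0 h 36 min.
Totals: regular 43 h 46 min, overtime 3 h 21 min.

Regular 43.77 hours, overtime 3.35 hours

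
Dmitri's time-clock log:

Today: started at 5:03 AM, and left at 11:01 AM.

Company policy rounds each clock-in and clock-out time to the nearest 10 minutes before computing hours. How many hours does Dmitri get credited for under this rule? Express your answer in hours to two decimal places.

Today: in 5:03 AM→5:00 AM, out 11:01 AM→11:00 AM; 6 h 0 min

6.00 hours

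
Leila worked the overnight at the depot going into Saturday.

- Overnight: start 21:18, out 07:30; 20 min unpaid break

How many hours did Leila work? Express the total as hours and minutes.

Overnight: 21:18 → midnight = 2 h 42 min; midnight → 07:30 = 7 h 30 min; span 10 h 12 min; less 20 min break → 9 h 52 min

9 h 52 min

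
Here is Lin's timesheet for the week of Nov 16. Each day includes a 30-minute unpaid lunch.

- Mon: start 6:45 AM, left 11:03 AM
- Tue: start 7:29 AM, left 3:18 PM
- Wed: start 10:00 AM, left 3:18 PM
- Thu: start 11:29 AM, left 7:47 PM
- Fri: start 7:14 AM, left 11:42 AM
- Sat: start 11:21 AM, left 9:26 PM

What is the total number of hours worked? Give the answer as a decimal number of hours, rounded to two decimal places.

Mon: 6:45 AM–11:03 AM = 4 h 18 min; less 30 min break → 3 h 48 min
Tue: 7:29 AM–3:18 PM = 7 h 49 min; less 30 min break → 7 h 19 min
Wed: 10:00 AM–3:18 PM = 5 h 18 min; less 30 min break → 4 h 48 min
Thu: 11:29 AM–7:47 PM = 8 h 18 min; less 30 min break → 7 h 48 min
Fri: 7:14 AM–11:42 AM = 4 h 28 min; less 30 min break → 3 h 58 min
Sat: 11:21 AM–9:26 PM = 10 h 5 min; less 30 min break → 9 h 35 min
Total: 3 h 48 min + 7 h 19 min + 4 h 48 min + 7 h 48 min + 3 h 58 min + 9 h 35 min = 37 h 16 min.

37.27 hours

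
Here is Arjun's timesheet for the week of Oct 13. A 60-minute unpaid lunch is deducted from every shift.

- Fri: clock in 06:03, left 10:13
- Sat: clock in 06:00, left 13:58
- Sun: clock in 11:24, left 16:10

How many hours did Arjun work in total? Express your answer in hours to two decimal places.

Fri: 06:03–10:13 = 4 h 10 min; less 60 min break → 3 h 10 min
Sat: 06:00–13:58 = 7 h 58 min; less 60 min break → 6 h 58 min
Sun: 11:24–16:10 = 4 h 46 min; less 60 min break → 3 h 46 min
Total: 3 h 10 min + 6 h 58 min + 3 h 46 min = 13 h 54 min.

13.90 hours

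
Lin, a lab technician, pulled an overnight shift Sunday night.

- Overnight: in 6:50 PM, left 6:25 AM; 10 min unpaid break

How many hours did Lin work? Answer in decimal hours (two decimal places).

Overnight: 6:50 PM → midnight = 5 h 10 min; midnight → 6:25 AM = 6 h 25 min; span 11 h 35 min; less 10 min break → 11 h 25 min

11.42 hours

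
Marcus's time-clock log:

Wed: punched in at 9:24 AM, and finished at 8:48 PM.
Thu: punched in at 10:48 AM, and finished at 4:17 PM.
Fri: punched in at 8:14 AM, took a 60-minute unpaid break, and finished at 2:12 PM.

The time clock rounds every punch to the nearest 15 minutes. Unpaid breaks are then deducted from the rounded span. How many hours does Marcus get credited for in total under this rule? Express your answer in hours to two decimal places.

21.75 hours

Wed: in 9:24 AM→9:30 AM, out 8:48 PM→8:45 PM; 11 h 15 min
Thu: in 10:48 AM→10:45 AM, out 4:17 PM→4:15 PM; 5 h 30 min
Fri: in 8:14 AM→8:15 AM, out 2:12 PM→2:15 PM; 6 h 0 min − 60 min = 5 h 0 min
Total credited: 21 h 45 min.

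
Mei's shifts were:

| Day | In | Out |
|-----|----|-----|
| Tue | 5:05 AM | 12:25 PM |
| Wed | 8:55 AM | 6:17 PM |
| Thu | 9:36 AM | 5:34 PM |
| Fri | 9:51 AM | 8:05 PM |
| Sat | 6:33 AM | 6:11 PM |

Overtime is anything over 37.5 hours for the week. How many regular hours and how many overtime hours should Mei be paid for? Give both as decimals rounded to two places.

Tue: 5:05 AM–12:25 PM = 7 h 20 min
Wed: 8:55 AM–6:17 PM = 9 h 22 min
Thu: 9:36 AM–5:34 PM = 7 h 58 min
Fri: 9:51 AM–8:05 PM = 10 h 14 min
Sat: 6:33 AM–6:11 PM = 11 h 38 min
Total worked: 46 h 32 min = 46.53 h.
Threshold 37.5 h → overtime 9 h 2 min, regular 37 h 30 min.

Regular 37.50 hours, overtime 9.03 hours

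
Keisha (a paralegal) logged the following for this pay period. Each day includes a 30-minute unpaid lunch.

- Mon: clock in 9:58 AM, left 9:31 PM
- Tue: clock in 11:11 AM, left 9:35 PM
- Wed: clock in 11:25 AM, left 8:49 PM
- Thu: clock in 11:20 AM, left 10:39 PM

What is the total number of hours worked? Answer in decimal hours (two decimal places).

40.67 hours

Mon: 9:58 AM–9:31 PM = 11 h 33 min; less 30 min break → 11 h 3 min
Tue: 11:11 AM–9:35 PM = 10 h 24 min; less 30 min break → 9 h 54 min
Wed: 11:25 AM–8:49 PM = 9 h 24 min; less 30 min break → 8 h 54 min
Thu: 11:20 AM–10:39 PM = 11 h 19 min; less 30 min break → 10 h 49 min
Total: 11 h 3 min + 9 h 54 min + 8 h 54 min + 10 h 49 min = 40 h 40 min.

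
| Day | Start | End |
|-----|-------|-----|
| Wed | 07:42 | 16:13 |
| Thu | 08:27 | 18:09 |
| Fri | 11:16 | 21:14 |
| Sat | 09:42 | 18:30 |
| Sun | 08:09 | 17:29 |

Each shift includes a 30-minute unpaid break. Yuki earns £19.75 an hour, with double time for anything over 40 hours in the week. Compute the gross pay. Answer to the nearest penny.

£940.76

Wed: 07:42–16:13 = 8 h 31 min; less 30 min break → 8 h 1 min
Thu: 08:27–18:09 = 9 h 42 min; less 30 min break → 9 h 12 min
Fri: 11:16–21:14 = 9 h 58 min; less 30 min break → 9 h 28 min
Sat: 09:42–18:30 = 8 h 48 min; less 30 min break → 8 h 18 min
Sun: 08:09–17:29 = 9 h 20 min; less 30 min break → 8 h 50 min
Total worked: 43 h 49 min = 2629 min.
Regular 40 h 0 min = 2400 min at £19.75/h; overtime 3 h 49 min = 229 min at £39.50/h.
Pay = (2400 × £19.75 + 229 × £39.50) ÷ 60 = £940.76.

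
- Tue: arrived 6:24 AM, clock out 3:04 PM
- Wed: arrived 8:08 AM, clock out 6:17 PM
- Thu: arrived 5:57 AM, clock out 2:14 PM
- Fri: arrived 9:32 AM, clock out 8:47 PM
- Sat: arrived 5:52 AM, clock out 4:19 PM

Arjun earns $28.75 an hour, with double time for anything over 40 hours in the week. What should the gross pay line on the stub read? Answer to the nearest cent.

Tue: 6:24 AM–3:04 PM = 8 h 40 min
Wed: 8:08 AM–6:17 PM = 10 h 9 min
Thu: 5:57 AM–2:14 PM = 8 h 17 min
Fri: 9:32 AM–8:47 PM = 11 h 15 min
Sat: 5:52 AM–4:19 PM = 10 h 27 min
Total worked: 48 h 48 min = 2928 min.
Regular 40 h 0 min = 2400 min at $28.75/h; overtime 8 h 48 min = 528 min at $57.50/h.
Pay = (2400 × $28.75 + 528 × $57.50) ÷ 60 = $1656.00.

$1656.00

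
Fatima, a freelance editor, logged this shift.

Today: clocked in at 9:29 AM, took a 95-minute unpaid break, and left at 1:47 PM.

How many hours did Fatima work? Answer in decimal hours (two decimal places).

Today: 9:29 AM–1:47 PM = 4 h 18 min; less 95 min break → 2 h 43 min

2.72 hours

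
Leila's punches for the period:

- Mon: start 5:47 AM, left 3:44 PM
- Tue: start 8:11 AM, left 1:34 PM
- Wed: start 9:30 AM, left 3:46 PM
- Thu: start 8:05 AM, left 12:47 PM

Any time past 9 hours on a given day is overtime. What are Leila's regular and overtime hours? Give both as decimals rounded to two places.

Regular 25.35 hours, overtime 0.95 hours

Mon: 5:47 AM–3:44 PM = 9 h 57 min
Tue: 8:11 AM–1:34 PM = 5 h 23 min
Wed: 9:30 AM–3:46 PM = 6 h 16 min
Thu: 8:05 AM–12:47 PM = 4 h 42 min
Mon reg 9 h 0 min / OT 0 h 57 min; Tue reg 5 h 23 min / OT 0 h 0 min; Wed reg 6 h 16 min / OT 0 h 0 min; Thu reg 4 h 42 min / OT 0 h 0 min.
Totals: regular 25 h 21 min, overtime 0 h 57 min.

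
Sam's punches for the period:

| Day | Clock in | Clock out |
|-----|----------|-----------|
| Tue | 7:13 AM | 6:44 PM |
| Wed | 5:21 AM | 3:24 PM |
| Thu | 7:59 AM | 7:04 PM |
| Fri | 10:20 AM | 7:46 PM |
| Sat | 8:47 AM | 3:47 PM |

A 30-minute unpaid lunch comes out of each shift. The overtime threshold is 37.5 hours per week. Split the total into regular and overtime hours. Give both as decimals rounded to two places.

Regular 37.50 hours, overtime 9.08 hours

Tue: 7:13 AM–6:44 PM = 11 h 31 min; less 30 min break → 11 h 1 min
Wed: 5:21 AM–3:24 PM = 10 h 3 min; less 30 min break → 9 h 33 min
Thu: 7:59 AM–7:04 PM = 11 h 5 min; less 30 min break → 10 h 35 min
Fri: 10:20 AM–7:46 PM = 9 h 26 min; less 30 min break → 8 h 56 min
Sat: 8:47 AM–3:47 PM = 7 h 0 min; less 30 min break → 6 h 30 min
Total worked: 46 h 35 min = 46.58 h.
Threshold 37.5 h → overtime 9 h 5 min, regular 37 h 30 min.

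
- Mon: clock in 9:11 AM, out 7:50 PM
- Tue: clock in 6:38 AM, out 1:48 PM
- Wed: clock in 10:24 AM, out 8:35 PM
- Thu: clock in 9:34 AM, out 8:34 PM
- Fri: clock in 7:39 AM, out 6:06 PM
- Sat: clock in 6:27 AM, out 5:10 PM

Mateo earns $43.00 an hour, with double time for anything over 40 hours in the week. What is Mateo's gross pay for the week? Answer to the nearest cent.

Mon: 9:11 AM–7:50 PM = 10 h 39 min
Tue: 6:38 AM–1:48 PM = 7 h 10 min
Wed: 10:24 AM–8:35 PM = 10 h 11 min
Thu: 9:34 AM–8:34 PM = 11 h 0 min
Fri: 7:39 AM–6:06 PM = 10 h 27 min
Sat: 6:27 AM–5:10 PM = 10 h 43 min
Total worked: 60 h 10 min = 3610 min.
Regular 40 h 0 min = 2400 min at $43.00/h; overtime 20 h 10 min = 1210 min at $86.00/h.
Pay = (2400 × $43.00 + 1210 × $86.00) ÷ 60 = $3454.33.

$3454.33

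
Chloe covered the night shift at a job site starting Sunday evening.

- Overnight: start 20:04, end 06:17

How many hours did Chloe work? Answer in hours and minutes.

Overnight: 20:04 → midnight = 3 h 56 min; midnight → 06:17 = 6 h 17 min; span 10 h 13 min

10 h 13 min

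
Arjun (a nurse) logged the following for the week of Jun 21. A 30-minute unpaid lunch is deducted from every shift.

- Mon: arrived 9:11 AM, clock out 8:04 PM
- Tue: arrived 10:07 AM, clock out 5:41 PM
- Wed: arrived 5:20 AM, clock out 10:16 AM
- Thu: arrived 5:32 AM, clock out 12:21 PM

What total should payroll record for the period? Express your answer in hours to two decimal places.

Mon: 9:11 AM–8:04 PM = 10 h 53 min; less 30 min break → 10 h 23 min
Tue: 10:07 AM–5:41 PM = 7 h 34 min; less 30 min break → 7 h 4 min
Wed: 5:20 AM–10:16 AM = 4 h 56 min; less 30 min break → 4 h 26 min
Thu: 5:32 AM–12:21 PM = 6 h 49 min; less 30 min break → 6 h 19 min
Total: 10 h 23 min + 7 h 4 min + 4 h 26 min + 6 h 19 min = 28 h 12 min.

28.20 hours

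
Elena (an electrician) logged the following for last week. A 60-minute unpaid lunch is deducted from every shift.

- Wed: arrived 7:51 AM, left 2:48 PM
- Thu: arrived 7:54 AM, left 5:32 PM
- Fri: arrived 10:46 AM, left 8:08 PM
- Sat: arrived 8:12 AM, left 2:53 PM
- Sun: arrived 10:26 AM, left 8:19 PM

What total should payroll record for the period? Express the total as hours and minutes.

Wed: 7:51 AM–2:48 PM = 6 h 57 min; less 60 min break → 5 h 57 min
Thu: 7:54 AM–5:32 PM = 9 h 38 min; less 60 min break → 8 h 38 min
Fri: 10:46 AM–8:08 PM = 9 h 22 min; less 60 min break → 8 h 22 min
Sat: 8:12 AM–2:53 PM = 6 h 41 min; less 60 min break → 5 h 41 min
Sun: 10:26 AM–8:19 PM = 9 h 53 min; less 60 min break → 8 h 53 min
Total: 5 h 57 min + 8 h 38 min + 8 h 22 min + 5 h 41 min + 8 h 53 min = 37 h 31 min.

37 h 31 min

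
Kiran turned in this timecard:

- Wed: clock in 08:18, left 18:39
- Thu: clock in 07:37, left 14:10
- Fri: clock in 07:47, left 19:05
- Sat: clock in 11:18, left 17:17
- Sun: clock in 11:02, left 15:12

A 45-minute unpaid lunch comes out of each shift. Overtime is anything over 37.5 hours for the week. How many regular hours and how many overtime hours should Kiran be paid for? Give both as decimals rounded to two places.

Regular 34.60 hours, overtime 0.00 hours

Wed: 08:18–18:39 = 10 h 21 min; less 45 min break → 9 h 36 min
Thu: 07:37–14:10 = 6 h 33 min; less 45 min break → 5 h 48 min
Fri: 07:47–19:05 = 11 h 18 min; less 45 min break → 10 h 33 min
Sat: 11:18–17:17 = 5 h 59 min; less 45 min break → 5 h 14 min
Sun: 11:02–15:12 = 4 h 10 min; less 45 min break → 3 h 25 min
Total worked: 34 h 36 min = 34.60 h.
Threshold 37.5 h → overtime 0 h 0 min, regular 34 h 36 min.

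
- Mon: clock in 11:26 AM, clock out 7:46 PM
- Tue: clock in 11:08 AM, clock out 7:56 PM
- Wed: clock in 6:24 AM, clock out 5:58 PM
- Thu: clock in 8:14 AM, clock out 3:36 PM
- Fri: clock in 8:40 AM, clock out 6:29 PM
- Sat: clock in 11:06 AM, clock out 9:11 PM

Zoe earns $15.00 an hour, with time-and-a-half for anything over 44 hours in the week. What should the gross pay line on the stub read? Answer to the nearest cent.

$929.25

Mon: 11:26 AM–7:46 PM = 8 h 20 min
Tue: 11:08 AM–7:56 PM = 8 h 48 min
Wed: 6:24 AM–5:58 PM = 11 h 34 min
Thu: 8:14 AM–3:36 PM = 7 h 22 min
Fri: 8:40 AM–6:29 PM = 9 h 49 min
Sat: 11:06 AM–9:11 PM = 10 h 5 min
Total worked: 55 h 58 min = 3358 min.
Regular 44 h 0 min = 2640 min at $15.00/h; overtime 11 h 58 min = 718 min at $22.50/h.
Pay = (2640 × $15.00 + 718 × $22.50) ÷ 60 = $929.25.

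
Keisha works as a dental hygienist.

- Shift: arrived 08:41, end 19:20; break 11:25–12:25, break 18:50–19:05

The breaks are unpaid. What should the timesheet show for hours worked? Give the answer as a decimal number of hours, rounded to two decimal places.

9.40 hours

Shift: 08:41–19:20 = 10 h 39 min; less 75 min break → 9 h 24 min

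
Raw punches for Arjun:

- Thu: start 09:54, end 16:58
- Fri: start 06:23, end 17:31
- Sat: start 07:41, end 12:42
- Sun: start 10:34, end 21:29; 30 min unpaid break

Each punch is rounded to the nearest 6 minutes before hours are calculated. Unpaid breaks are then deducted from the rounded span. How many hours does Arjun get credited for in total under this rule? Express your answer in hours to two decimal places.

Thu: in 09:54→09:54, out 16:58→17:00; 7 h 6 min
Fri: in 06:23→06:24, out 17:31→17:30; 11 h 6 min
Sat: in 07:41→07:42, out 12:42→12:42; 5 h 0 min
Sun: in 10:34→10:36, out 21:29→21:30; 10 h 54 min − 30 min = 10 h 24 min
Total credited: 33 h 36 min.

33.60 hours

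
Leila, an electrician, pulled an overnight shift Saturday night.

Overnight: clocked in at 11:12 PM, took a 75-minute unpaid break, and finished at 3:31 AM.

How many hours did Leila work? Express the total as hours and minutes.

3 h 4 min

Overnight: 11:12 PM → midnight = 0 h 48 min; midnight → 3:31 AM = 3 h 31 min; span 4 h 19 min; less 75 min break → 3 h 4 min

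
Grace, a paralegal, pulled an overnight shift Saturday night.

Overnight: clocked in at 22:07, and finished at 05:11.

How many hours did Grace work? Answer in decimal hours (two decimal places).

Overnight: 22:07 → midnight = 1 h 53 min; midnight → 05:11 = 5 h 11 min; span 7 h 4 min

7.07 hours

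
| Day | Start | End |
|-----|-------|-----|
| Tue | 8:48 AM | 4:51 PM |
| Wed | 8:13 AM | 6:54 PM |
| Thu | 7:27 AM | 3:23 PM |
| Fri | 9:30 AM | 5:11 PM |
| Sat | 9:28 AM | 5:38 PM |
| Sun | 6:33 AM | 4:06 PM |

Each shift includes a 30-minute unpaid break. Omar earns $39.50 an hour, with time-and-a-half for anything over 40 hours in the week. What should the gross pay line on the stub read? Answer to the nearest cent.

Tue: 8:48 AM–4:51 PM = 8 h 3 min; less 30 min break → 7 h 33 min
Wed: 8:13 AM–6:54 PM = 10 h 41 min; less 30 min break → 10 h 11 min
Thu: 7:27 AM–3:23 PM = 7 h 56 min; less 30 min break → 7 h 26 min
Fri: 9:30 AM–5:11 PM = 7 h 41 min; less 30 min break → 7 h 11 min
Sat: 9:28 AM–5:38 PM = 8 h 10 min; less 30 min break → 7 h 40 min
Sun: 6:33 AM–4:06 PM = 9 h 33 min; less 30 min break → 9 h 3 min
Total worked: 49 h 4 min = 2944 min.
Regular 40 h 0 min = 2400 min at $39.50/h; overtime 9 h 4 min = 544 min at $59.25/h.
Pay = (2400 × $39.50 + 544 × $59.25) ÷ 60 = $2117.20.

$2117.20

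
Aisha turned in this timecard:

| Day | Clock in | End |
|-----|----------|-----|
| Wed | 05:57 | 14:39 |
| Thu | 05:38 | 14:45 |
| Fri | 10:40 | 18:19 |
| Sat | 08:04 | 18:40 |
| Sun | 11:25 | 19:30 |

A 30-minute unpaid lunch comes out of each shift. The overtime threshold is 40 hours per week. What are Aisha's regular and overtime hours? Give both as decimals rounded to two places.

Wed: 05:57–14:39 = 8 h 42 min; less 30 min break → 8 h 12 min
Thu: 05:38–14:45 = 9 h 7 min; less 30 min break → 8 h 37 min
Fri: 10:40–18:19 = 7 h 39 min; less 30 min break → 7 h 9 min
Sat: 08:04–18:40 = 10 h 36 min; less 30 min break → 10 h 6 min
Sun: 11:25–19:30 = 8 h 5 min; less 30 min break → 7 h 35 min
Total worked: 41 h 39 min = 41.65 h.
Threshold 40 h → overtime 1 h 39 min, regular 40 h 0 min.

Regular 40.00 hours, overtime 1.65 hours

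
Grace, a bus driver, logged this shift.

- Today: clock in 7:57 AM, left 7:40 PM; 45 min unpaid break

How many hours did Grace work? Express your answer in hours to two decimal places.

Today: 7:57 AM–7:40 PM = 11 h 43 min; less 45 min break → 10 h 58 min

10.97 hours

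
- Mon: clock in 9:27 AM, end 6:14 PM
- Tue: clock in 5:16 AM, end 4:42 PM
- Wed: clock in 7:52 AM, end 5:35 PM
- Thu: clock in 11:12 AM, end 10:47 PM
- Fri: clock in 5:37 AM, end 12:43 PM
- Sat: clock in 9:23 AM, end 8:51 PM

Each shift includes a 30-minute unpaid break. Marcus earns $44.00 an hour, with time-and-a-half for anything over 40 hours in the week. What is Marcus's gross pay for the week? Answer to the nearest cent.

Mon: 9:27 AM–6:14 PM = 8 h 47 min; less 30 min break → 8 h 17 min
Tue: 5:16 AM–4:42 PM = 11 h 26 min; less 30 min break → 10 h 56 min
Wed: 7:52 AM–5:35 PM = 9 h 43 min; less 30 min break → 9 h 13 min
Thu: 11:12 AM–10:47 PM = 11 h 35 min; less 30 min break → 11 h 5 min
Fri: 5:37 AM–12:43 PM = 7 h 6 min; less 30 min break → 6 h 36 min
Sat: 9:23 AM–8:51 PM = 11 h 28 min; less 30 min break → 10 h 58 min
Total worked: 57 h 5 min = 3425 min.
Regular 40 h 0 min = 2400 min at $44.00/h; overtime 17 h 5 min = 1025 min at $66.00/h.
Pay = (2400 × $44.00 + 1025 × $66.00) ÷ 60 = $2887.50.

$2887.50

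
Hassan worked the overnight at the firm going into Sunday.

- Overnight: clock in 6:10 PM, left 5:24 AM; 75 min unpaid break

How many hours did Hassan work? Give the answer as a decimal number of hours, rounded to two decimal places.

9.98 hours

Overnight: 6:10 PM → midnight = 5 h 50 min; midnight → 5:24 AM = 5 h 24 min; span 11 h 14 min; less 75 min break → 9 h 59 min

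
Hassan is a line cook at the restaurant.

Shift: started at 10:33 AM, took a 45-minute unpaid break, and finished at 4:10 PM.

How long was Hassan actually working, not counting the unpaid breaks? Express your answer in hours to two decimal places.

Shift: 10:33 AM–4:10 PM = 5 h 37 min; less 45 min break → 4 h 52 min

4.87 hours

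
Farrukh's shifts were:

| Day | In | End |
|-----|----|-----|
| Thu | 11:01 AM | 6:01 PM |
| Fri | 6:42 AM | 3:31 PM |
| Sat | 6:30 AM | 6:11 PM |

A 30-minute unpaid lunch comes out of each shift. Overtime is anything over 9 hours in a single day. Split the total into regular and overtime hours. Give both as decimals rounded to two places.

Regular 23.82 hours, overtime 2.18 hours

Thu: 11:01 AM–6:01 PM = 7 h 0 min; less 30 min break → 6 h 30 min
Fri: 6:42 AM–3:31 PM = 8 h 49 min; less 30 min break → 8 h 19 min
Sat: 6:30 AM–6:11 PM = 11 h 41 min; less 30 min break → 11 h 11 min
Thu reg 6 h 30 min / OT 0 h 0 min; Fri reg 8 h 19 min / OT 0 h 0 min; Sat reg 9 h 0 min / OT 2 h 11 min.
Totals: regular 23 h 49 min, overtime 2 h 11 min.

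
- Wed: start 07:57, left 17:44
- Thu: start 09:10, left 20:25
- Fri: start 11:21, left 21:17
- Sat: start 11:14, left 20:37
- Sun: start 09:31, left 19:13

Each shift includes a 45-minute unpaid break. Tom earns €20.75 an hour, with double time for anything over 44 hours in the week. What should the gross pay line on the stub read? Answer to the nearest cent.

Wed: 07:57–17:44 = 9 h 47 min; less 45 min break → 9 h 2 min
Thu: 09:10–20:25 = 11 h 15 min; less 45 min break → 10 h 30 min
Fri: 11:21–21:17 = 9 h 56 min; less 45 min break → 9 h 11 min
Sat: 11:14–20:37 = 9 h 23 min; less 45 min break → 8 h 38 min
Sun: 09:31–19:13 = 9 h 42 min; less 45 min break → 8 h 57 min
Total worked: 46 h 18 min = 2778 min.
Regular 44 h 0 min = 2640 min at €20.75/h; overtime 2 h 18 min = 138 min at €41.50/h.
Pay = (2640 × €20.75 + 138 × €41.50) ÷ 60 = €1008.45.

€1008.45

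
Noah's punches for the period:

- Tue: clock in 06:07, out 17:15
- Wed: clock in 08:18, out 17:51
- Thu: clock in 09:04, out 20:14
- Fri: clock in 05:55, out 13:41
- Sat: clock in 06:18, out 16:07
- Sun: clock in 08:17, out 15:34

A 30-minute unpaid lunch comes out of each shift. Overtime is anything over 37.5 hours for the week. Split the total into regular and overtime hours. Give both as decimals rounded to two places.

Tue: 06:07–17:15 = 11 h 8 min; less 30 min break → 10 h 38 min
Wed: 08:18–17:51 = 9 h 33 min; less 30 min break → 9 h 3 min
Thu: 09:04–20:14 = 11 h 10 min; less 30 min break → 10 h 40 min
Fri: 05:55–13:41 = 7 h 46 min; less 30 min break → 7 h 16 min
Sat: 06:18–16:07 = 9 h 49 min; less 30 min break → 9 h 19 min
Sun: 08:17–15:34 = 7 h 17 min; less 30 min break → 6 h 47 min
Total worked: 53 h 43 min = 53.72 h.
Threshold 37.5 h → overtime 16 h 13 min, regular 37 h 30 min.

Regular 37.50 hours, overtime 16.22 hours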